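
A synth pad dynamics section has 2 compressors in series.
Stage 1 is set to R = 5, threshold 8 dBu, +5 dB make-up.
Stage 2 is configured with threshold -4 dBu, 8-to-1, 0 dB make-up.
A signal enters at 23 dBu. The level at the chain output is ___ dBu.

-1.5 dBu

Stage 1: overshoot 15 dB → 15/5 = 3 dB → 11 dBu; +5 dB make-up → 16 dBu.
Stage 2: 20 dB above -4 dBu, reduced 8:1 to 2.5 dB above → -1.5 dBu.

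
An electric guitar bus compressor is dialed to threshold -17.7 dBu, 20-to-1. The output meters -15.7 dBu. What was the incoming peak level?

22.3 dBu

Post-compression overshoot = -15.7 − (-17.7) = 2 dB.
Input overshoot = R × output overshoot = 40 dB → input = -17.7 + 40 = 22.3 dBu.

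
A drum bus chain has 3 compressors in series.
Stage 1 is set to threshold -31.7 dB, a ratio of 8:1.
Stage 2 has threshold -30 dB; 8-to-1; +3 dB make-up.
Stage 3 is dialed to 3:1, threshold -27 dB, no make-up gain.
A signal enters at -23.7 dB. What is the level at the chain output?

Stage 1: 8 dB above -31.7 dB, reduced 8:1 to 1 dB above → -30.7 dB.
Stage 2: -30.7 dB ≤ -30 dB, so stage 2 doesn't engage; make-up brings it to -27.7 dB.
Stage 3: -27.7 dB is at or below the -27 dB threshold — no compression; output -27.7 dB.

-27.7 dB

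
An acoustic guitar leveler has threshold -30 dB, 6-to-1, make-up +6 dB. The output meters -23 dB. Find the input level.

Stripping the +6 dB make-up gives -29 dB at the gain stage.
That's 1 dB above the -30 dB threshold.
Undo the ratio: input overshoot = 1 × 6 = 6 dB, giving input = -24 dB.

-24 dB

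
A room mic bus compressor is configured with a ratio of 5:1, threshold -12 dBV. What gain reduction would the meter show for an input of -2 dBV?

-2 dBV exceeds the threshold by 10 dB.
A 5:1 ratio leaves 2 dB of that excess.
So the signal is attenuated by 10 − 2 = 8 dB.

8 dB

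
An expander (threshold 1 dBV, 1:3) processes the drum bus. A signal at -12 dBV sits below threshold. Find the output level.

-38 dBV

The input is 13 dB below the 1 dBV threshold.
A 1:3 expander multiplies undershoot by 3: 13 × 3 = 39 dB below threshold.
Output = 1 − 39 = -38 dBV.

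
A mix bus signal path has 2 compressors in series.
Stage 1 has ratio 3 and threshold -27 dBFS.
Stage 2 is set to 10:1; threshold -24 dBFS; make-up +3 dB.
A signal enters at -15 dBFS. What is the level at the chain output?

-20.9 dBFS

Stage 1: -15 dBFS is 12 dB over -27 dBFS; at 3:1 that becomes 4 dB over, giving -23 dBFS.
Stage 2: -23 dBFS is 1 dB over -24 dBFS; at 10:1 that becomes 0.1 dB over, giving -23.9 dBFS; +3 dB make-up → -20.9 dBFS.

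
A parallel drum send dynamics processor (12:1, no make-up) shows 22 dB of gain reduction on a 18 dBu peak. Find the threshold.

-6 dBu

Let T be the threshold. Output overshoot = (input overshoot)/R, so -4 − T = (18 − T)/12.
12·(-4 − T) = 18 − T → 11·T = -48 − 18 = -66.
T = -66/11 = -6 dBu.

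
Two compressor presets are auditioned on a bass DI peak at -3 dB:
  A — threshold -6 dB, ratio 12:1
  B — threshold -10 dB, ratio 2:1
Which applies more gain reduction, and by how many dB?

B, by 0.75 dB

A: overshoot 3 dB → output overshoot 0.25 dB → GR 2.75 dB.
B: overshoot 7 dB → output overshoot 3.5 dB → GR 3.5 dB.
Difference: 0.75 dB in favour of B.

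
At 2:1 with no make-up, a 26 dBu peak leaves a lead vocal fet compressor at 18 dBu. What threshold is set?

Gain reduction = 26 − 18 = 8 dB; output overshoot = GR / (R − 1) = 8 / 1 = 8 dB.
Threshold = output − output overshoot = 18 − 8 = 10 dBu.

10 dBu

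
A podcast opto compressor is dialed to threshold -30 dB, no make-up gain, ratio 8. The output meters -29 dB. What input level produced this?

That's 1 dB above the -30 dB threshold.
Input overshoot = R × output overshoot = 8 dB → input = -30 + 8 = -22 dB.

-22 dB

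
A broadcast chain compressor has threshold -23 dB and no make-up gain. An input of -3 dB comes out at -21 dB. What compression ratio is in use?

Input overshoot = -3 − (-23) = 20 dB; output overshoot = -21 − (-23) = 2 dB.
Ratio = 20 / 2 = 10.

10:1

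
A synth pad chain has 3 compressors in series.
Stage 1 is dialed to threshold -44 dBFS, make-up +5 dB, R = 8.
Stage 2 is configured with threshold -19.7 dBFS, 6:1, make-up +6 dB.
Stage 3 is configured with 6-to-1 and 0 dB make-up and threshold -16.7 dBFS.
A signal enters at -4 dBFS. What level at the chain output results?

Stage 1: 40 dB above -44 dBFS, reduced 8:1 to 5 dB above → -39 dBFS; +5 dB make-up → -34 dBFS.
Stage 2: below threshold (-34 ≤ -19.7); passes unchanged; make-up brings it to -28 dBFS.
Stage 3: below threshold (-28 ≤ -16.7); passes unchanged; output -28 dBFS.

-28 dBFS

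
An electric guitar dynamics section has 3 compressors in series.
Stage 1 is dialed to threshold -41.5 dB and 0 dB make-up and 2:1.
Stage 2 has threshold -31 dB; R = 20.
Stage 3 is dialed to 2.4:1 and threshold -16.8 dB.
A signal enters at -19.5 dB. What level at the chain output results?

-30.975 dB

Stage 1: -19.5 dB is 22 dB over -41.5 dB; at 2:1 that becomes 11 dB over, giving -30.5 dB.
Stage 2: overshoot 0.5 dB → 0.5/20 = 0.025 dB → -30.975 dB.
Stage 3: below threshold (-30.975 ≤ -16.8); passes unchanged; output -30.975 dB.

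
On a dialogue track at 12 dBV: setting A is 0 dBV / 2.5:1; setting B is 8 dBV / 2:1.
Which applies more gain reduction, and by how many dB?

A, by 5.2 dB

A: 12 dB over, compressed to 4.8 dB over, so 7.2 dB of GR.
B: 4 dB over, compressed to 2 dB over, so 2 dB of GR.
A reduces 5.2 dB more.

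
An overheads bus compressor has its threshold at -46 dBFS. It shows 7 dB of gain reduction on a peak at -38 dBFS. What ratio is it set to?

Input overshoot = -38 − (-46) = 8 dB.
Output overshoot = 8 − 7 = 1 dB.
Ratio = input overshoot / output overshoot = 8 / 1 = 8.

8:1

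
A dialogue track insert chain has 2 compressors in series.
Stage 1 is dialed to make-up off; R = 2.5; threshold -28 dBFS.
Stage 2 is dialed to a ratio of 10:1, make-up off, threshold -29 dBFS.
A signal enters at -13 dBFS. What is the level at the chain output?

-28.3 dBFS

Stage 1: -13 dBFS is 15 dB over -28 dBFS; at 2.5:1 that becomes 6 dB over, giving -22 dBFS.
Stage 2: -22 dBFS is 7 dB over -29 dBFS; at 10:1 that becomes 0.7 dB over, giving -28.3 dBFS.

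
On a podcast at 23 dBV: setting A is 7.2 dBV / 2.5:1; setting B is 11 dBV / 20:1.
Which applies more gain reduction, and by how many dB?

B, by 1.92 dB

A: 15.8 dB over, compressed to 6.32 dB over, so 9.48 dB of GR.
B: 12 dB over, compressed to 0.6 dB over, so 11.4 dB of GR.
B reduces 1.92 dB more.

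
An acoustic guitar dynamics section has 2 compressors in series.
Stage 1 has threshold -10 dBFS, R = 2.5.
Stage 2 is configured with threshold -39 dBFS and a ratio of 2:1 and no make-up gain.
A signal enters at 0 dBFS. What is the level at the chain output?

Stage 1: overshoot 10 dB → 10/2.5 = 4 dB → -6 dBFS.
Stage 2: overshoot 33 dB → 33/2 = 16.5 dB → -22.5 dBFS.

-22.5 dBFS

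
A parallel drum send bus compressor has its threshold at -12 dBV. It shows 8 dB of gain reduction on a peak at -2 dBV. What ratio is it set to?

Input overshoot = -2 − (-12) = 10 dB.
Output overshoot = 10 − 8 = 2 dB.
Ratio = input overshoot / output overshoot = 10 / 2 = 5.

5:1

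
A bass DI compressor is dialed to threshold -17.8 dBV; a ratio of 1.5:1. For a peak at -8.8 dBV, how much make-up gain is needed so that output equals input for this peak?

3 dB

Without make-up, output = threshold + overshoot/1.5 = -17.8 + 6 = -11.8 dBV.
Gap to target: 3 dB.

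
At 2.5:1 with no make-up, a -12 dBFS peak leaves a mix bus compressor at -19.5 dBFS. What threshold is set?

-24.5 dBFS

Gain reduction = -12 − (-19.5) = 7.5 dB; output overshoot = GR / (R − 1) = 7.5 / 1.5 = 5 dB.
Threshold = output − output overshoot = -19.5 − 5 = -24.5 dBFS.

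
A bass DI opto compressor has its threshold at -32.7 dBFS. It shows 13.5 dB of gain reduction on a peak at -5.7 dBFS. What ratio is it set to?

2:1

Input overshoot = -5.7 − (-32.7) = 27 dB.
Output overshoot = 27 − 13.5 = 13.5 dB.
Ratio = input overshoot / output overshoot = 27 / 13.5 = 2.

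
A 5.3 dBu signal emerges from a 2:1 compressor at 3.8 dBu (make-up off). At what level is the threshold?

2.3 dBu

Gain reduction = 5.3 − 3.8 = 1.5 dB; output overshoot = GR / (R − 1) = 1.5 / 1 = 1.5 dB.
Threshold = output − output overshoot = 3.8 − 1.5 = 2.3 dBu.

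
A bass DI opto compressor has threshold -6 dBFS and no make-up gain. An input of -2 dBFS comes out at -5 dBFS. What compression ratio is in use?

4:1

Input overshoot = -2 − (-6) = 4 dB; output overshoot = -5 − (-6) = 1 dB.
Ratio = 4 / 1 = 4.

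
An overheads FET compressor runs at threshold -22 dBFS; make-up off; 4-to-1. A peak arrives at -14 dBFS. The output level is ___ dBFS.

The input is 8 dB above the -22 dBFS threshold.
At 4:1 the overshoot is divided by 4, leaving 2 dB above threshold.
So the level is -22 + 2 = -20 dBFS.

-20 dBFS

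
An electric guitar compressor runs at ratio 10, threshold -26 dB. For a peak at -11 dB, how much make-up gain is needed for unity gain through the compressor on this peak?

13.5 dB

Without make-up, output = threshold + overshoot/10 = -26 + 1.5 = -24.5 dB.
Gap to target: 13.5 dB.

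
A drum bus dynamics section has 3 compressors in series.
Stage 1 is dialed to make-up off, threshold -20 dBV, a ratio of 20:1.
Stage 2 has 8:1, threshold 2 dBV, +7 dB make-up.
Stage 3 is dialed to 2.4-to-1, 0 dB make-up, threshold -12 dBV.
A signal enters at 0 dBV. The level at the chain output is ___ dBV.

-12 dBV

Stage 1: 0 dBV is 20 dB over -20 dBV; at 20:1 that becomes 1 dB over, giving -19 dBV.
Stage 2: -19 dBV ≤ 2 dBV, so stage 2 doesn't engage; make-up brings it to -12 dBV.
Stage 3: below threshold (-12 ≤ -12); passes unchanged; output -12 dBV.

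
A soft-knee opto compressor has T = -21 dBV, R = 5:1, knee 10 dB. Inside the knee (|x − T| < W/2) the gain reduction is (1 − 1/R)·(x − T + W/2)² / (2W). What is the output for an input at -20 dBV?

x − T + W/2 = -20 − (-21) + 5 = 6.
GR = (1 − 1/5) × 6² / 20 = 0.8 × 36 / 20 = 1.44 dB.
Output = -20 − 1.44 = -21.44 dBV.

-21.44 dBV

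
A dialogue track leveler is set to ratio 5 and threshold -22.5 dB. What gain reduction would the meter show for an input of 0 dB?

18 dB

0 dB exceeds the threshold by 22.5 dB.
At 5:1, output sits 22.5/5 = 4.5 dB above threshold.
GR = overshoot in − overshoot out = 22.5 − 4.5 = 18 dB.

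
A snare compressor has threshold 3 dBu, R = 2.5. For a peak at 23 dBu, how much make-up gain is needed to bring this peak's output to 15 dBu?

Overshoot 20 dB → 20/2.5 = 8 dB after compression, so the compressed level is 3 + 8 = 11 dBu.
Make-up = target − compressed = 15 − 11 = 4 dB.

4 dB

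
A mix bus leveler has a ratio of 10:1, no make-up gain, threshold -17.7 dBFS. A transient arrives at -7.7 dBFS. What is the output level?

-16.7 dBFS

Overshoot: -7.7 − (-17.7) = 10 dB.
The 10 dB excess becomes 1 dB after 10:1 reduction.
That puts the output at -16.7 dBFS.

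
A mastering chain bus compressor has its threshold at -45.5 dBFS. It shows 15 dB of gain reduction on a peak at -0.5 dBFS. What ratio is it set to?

Input overshoot = -0.5 − (-45.5) = 45 dB.
Output overshoot = 45 − 15 = 30 dB.
Ratio = input overshoot / output overshoot = 45 / 30 = 1.5.

1.5:1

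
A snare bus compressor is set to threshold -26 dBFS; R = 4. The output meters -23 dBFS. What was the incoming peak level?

-14 dBFS

Post-compression overshoot = -23 − (-26) = 3 dB.
Before 4:1 compression the overshoot was 3 × 4 = 12 dB, so input = -26 + 12 = -14 dBFS.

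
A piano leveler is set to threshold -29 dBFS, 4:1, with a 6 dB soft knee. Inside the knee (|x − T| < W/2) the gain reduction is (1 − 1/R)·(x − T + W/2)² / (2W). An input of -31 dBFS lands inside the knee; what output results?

x − T + W/2 = -31 − (-29) + 3 = 1.
GR = (1 − 1/4) × 1² / 12 = 0.75 × 1 / 12 = 0.0625 dB.
Output = -31 − 0.0625 = -31.0625 dBFS.

-31.0625 dBFS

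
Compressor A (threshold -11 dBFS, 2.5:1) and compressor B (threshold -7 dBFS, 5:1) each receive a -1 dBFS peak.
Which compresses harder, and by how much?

A, by 1.2 dB

A: 10 dB over, compressed to 4 dB over, so 6 dB of GR.
B: 6 dB over, compressed to 1.2 dB over, so 4.8 dB of GR.
A reduces 1.2 dB more.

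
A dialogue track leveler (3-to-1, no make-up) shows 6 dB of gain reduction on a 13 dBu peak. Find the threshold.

Let T be the threshold. Output overshoot = (input overshoot)/R, so 7 − T = (13 − T)/3.
3·(7 − T) = 13 − T → 2·T = 21 − 13 = 8.
T = 8/2 = 4 dBu.

4 dBu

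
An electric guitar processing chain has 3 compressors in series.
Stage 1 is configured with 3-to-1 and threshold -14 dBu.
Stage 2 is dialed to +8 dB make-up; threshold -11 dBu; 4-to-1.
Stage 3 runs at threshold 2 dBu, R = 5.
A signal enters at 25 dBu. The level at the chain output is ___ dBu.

Stage 1: 39 dB above -14 dBu, reduced 3:1 to 13 dB above → -1 dBu.
Stage 2: 10 dB above -11 dBu, reduced 4:1 to 2.5 dB above → -8.5 dBu; +8 dB make-up → -0.5 dBu.
Stage 3: -0.5 dBu is at or below the 2 dBu threshold — no compression; output -0.5 dBu.

-0.5 dBu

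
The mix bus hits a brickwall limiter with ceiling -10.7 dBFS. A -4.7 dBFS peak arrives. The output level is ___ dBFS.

-10.7 dBFS

The limiter clamps the peak to its -10.7 dBFS ceiling.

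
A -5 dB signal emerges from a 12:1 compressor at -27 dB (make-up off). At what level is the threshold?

-29 dB

Gain reduction = -5 − (-27) = 22 dB; output overshoot = GR / (R − 1) = 22 / 11 = 2 dB.
Threshold = output − output overshoot = -27 − 2 = -29 dB.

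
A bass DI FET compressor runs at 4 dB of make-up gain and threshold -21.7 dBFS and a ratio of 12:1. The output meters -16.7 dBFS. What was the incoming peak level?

-9.7 dBFS

Remove make-up: -16.7 − 4 = -20.7 dBFS.
Post-compression overshoot = -20.7 − (-21.7) = 1 dB.
Input overshoot = R × output overshoot = 12 dB → input = -21.7 + 12 = -9.7 dBFS.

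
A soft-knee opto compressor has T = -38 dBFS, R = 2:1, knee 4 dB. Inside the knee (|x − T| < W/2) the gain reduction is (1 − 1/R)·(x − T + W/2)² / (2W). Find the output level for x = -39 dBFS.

-39.0625 dBFS

x − T + W/2 = -39 − (-38) + 2 = 1.
GR = (1 − 1/2) × 1² / 8 = 0.5 × 1 / 8 = 0.0625 dB.
Output = -39 − 0.0625 = -39.0625 dBFS.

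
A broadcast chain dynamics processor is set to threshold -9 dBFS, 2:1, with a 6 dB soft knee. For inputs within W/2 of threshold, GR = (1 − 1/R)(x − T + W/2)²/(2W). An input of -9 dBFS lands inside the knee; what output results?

x − T + W/2 = -9 − (-9) + 3 = 3.
GR = (1 − 1/2) × 3² / 12 = 0.5 × 9 / 12 = 0.375 dB.
Output = -9 − 0.375 = -9.375 dBFS.

-9.375 dBFS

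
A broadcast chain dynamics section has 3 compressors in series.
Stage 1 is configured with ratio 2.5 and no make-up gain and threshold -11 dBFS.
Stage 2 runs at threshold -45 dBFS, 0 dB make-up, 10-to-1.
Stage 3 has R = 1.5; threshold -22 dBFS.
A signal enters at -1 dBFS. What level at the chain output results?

-41.2 dBFS

Stage 1: -1 dBFS is 10 dB over -11 dBFS; at 2.5:1 that becomes 4 dB over, giving -7 dBFS.
Stage 2: -7 dBFS is 38 dB over -45 dBFS; at 10:1 that becomes 3.8 dB over, giving -41.2 dBFS.
Stage 3: -41.2 dBFS is at or below the -22 dBFS threshold — no compression; output -41.2 dBFS.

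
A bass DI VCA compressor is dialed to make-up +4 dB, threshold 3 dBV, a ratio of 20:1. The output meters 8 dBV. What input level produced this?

Before make-up, the level was 8 − 4 = 4 dBV.
That's 1 dB above the 3 dBV threshold.
Input overshoot = R × output overshoot = 20 dB → input = 3 + 20 = 23 dBV.

23 dBV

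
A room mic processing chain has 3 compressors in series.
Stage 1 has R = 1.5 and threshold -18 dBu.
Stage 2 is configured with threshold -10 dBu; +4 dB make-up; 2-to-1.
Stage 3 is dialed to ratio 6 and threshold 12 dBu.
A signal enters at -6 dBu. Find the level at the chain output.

-6 dBu

Stage 1: overshoot 12 dB → 12/1.5 = 8 dB → -10 dBu.
Stage 2: -10 dBu ≤ -10 dBu, so stage 2 doesn't engage; make-up brings it to -6 dBu.
Stage 3: -6 dBu is at or below the 12 dBu threshold — no compression; output -6 dBu.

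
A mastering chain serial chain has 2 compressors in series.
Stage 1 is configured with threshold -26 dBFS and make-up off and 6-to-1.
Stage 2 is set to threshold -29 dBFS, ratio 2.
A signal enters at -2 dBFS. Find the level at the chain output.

-25.5 dBFS

Stage 1: -2 dBFS is 24 dB over -26 dBFS; at 6:1 that becomes 4 dB over, giving -22 dBFS.
Stage 2: -22 dBFS is 7 dB over -29 dBFS; at 2:1 that becomes 3.5 dB over, giving -25.5 dBFS.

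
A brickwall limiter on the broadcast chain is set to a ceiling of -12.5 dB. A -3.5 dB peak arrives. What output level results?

The limiter clamps the peak to its -12.5 dB ceiling.

-12.5 dB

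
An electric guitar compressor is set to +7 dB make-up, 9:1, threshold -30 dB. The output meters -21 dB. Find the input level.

-12 dB

Stripping the +7 dB make-up gives -28 dB at the gain stage.
Post-compression overshoot = -28 − (-30) = 2 dB.
Input overshoot = R × output overshoot = 18 dB → input = -30 + 18 = -12 dB.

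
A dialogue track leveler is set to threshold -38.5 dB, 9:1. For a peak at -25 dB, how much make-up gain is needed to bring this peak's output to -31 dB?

6 dB

The peak compresses to -38.5 + 13.5/9 = -37 dB.
To reach -31 dB requires -31 − (-37) = 6 dB of make-up.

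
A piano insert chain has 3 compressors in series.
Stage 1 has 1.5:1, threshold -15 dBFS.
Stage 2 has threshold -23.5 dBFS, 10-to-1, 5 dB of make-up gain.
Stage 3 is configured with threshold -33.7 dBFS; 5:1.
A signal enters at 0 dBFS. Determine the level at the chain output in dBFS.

Stage 1: 0 dBFS is 15 dB over -15 dBFS; at 1.5:1 that becomes 10 dB over, giving -5 dBFS.
Stage 2: overshoot 18.5 dB → 18.5/10 = 1.85 dB → -21.65 dBFS; +5 dB make-up → -16.65 dBFS.
Stage 3: -16.65 dBFS is 17.05 dB over -33.7 dBFS; at 5:1 that becomes 3.41 dB over, giving -30.29 dBFS.

-30.29 dBFS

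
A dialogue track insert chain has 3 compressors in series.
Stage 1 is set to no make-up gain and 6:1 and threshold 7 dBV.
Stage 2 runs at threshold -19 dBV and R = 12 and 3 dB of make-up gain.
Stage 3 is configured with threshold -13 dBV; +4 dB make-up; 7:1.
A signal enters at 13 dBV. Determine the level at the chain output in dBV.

Stage 1: overshoot 6 dB → 6/6 = 1 dB → 8 dBV.
Stage 2: 27 dB above -19 dBV, reduced 12:1 to 2.25 dB above → -16.75 dBV; +3 dB make-up → -13.75 dBV.
Stage 3: -13.75 dBV is at or below the -13 dBV threshold — no compression; make-up brings it to -9.75 dBV.

-9.75 dBV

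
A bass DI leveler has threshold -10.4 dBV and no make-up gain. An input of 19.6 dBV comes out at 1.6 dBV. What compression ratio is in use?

2.5:1

Input overshoot = 19.6 − (-10.4) = 30 dB; output overshoot = 1.6 − (-10.4) = 12 dB.
Ratio = 30 / 12 = 2.5.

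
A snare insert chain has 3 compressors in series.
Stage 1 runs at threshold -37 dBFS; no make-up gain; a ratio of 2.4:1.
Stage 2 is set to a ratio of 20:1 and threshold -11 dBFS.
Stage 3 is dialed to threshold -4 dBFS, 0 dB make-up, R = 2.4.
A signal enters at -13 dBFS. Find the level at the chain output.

Stage 1: 24 dB above -37 dBFS, reduced 2.4:1 to 10 dB above → -27 dBFS.
Stage 2: -27 dBFS is at or below the -11 dBFS threshold — no compression; output -27 dBFS.
Stage 3: below threshold (-27 ≤ -4); passes unchanged; output -27 dBFS.

-27 dBFS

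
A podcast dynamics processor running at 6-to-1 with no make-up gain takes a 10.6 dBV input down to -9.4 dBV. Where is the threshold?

-13.4 dBV

Gain reduction = 10.6 − (-9.4) = 20 dB; output overshoot = GR / (R − 1) = 20 / 5 = 4 dB.
Threshold = output − output overshoot = -9.4 − 4 = -13.4 dBV.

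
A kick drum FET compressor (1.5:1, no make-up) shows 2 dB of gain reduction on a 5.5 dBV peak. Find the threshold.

-0.5 dBV

Let T be the threshold. Output overshoot = (input overshoot)/R, so 3.5 − T = (5.5 − T)/1.5.
1.5·(3.5 − T) = 5.5 − T → 0.5·T = 5.25 − 5.5 = -0.25.
T = -0.25/0.5 = -0.5 dBV.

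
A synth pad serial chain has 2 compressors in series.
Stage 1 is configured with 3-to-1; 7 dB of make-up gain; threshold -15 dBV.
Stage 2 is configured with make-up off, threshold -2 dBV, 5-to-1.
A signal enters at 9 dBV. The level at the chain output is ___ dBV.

-1.6 dBV

Stage 1: overshoot 24 dB → 24/3 = 8 dB → -7 dBV; +7 dB make-up → 0 dBV.
Stage 2: 0 dBV is 2 dB over -2 dBV; at 5:1 that becomes 0.4 dB over, giving -1.6 dBV.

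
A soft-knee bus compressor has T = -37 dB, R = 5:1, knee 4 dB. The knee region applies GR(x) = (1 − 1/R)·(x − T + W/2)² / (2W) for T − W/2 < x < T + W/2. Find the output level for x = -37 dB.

-37.4 dB

x − T + W/2 = -37 − (-37) + 2 = 2.
GR = (1 − 1/5) × 2² / 8 = 0.8 × 4 / 8 = 0.4 dB.
Output = -37 − 0.4 = -37.4 dB.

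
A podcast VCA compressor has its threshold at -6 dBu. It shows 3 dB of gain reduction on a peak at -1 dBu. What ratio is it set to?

2.5:1

Input overshoot = -1 − (-6) = 5 dB.
Output overshoot = 5 − 3 = 2 dB.
Ratio = input overshoot / output overshoot = 5 / 2 = 2.5.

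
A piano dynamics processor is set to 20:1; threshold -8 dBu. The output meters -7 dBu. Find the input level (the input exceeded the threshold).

Post-compression overshoot = -7 − (-8) = 1 dB.
Before 20:1 compression the overshoot was 1 × 20 = 20 dB, so input = -8 + 20 = 12 dBu.

12 dBu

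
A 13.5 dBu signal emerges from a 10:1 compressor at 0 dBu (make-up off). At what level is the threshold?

Let T be the threshold. Output overshoot = (input overshoot)/R, so 0 − T = (13.5 − T)/10.
10·(0 − T) = 13.5 − T → 9·T = 0 − 13.5 = -13.5.
T = -13.5/9 = -1.5 dBu.

-1.5 dBu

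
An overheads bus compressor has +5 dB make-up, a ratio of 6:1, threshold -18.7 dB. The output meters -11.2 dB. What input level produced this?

-3.7 dB

Stripping the +5 dB make-up gives -16.2 dB at the gain stage.
The compressed level sits -16.2 − (-18.7) = 2.5 dB over threshold.
Before 6:1 compression the overshoot was 2.5 × 6 = 15 dB, so input = -18.7 + 15 = -3.7 dB.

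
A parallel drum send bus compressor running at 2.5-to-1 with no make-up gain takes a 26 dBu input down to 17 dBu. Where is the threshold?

11 dBu

Gain reduction = 26 − 17 = 9 dB; output overshoot = GR / (R − 1) = 9 / 1.5 = 6 dB.
Threshold = output − output overshoot = 17 − 6 = 11 dBu.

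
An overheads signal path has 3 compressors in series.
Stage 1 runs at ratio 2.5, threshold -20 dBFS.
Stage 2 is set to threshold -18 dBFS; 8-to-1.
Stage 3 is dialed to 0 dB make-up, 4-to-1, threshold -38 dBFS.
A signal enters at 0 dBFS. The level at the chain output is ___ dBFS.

Stage 1: overshoot 20 dB → 20/2.5 = 8 dB → -12 dBFS.
Stage 2: -12 dBFS is 6 dB over -18 dBFS; at 8:1 that becomes 0.75 dB over, giving -17.25 dBFS.
Stage 3: 20.75 dB above -38 dBFS, reduced 4:1 to 5.1875 dB above → -32.8125 dBFS.

-32.8125 dBFS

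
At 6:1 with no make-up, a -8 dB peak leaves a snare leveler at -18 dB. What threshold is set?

-20 dB

Input is 12 dB above T (since output overshoot × R = input overshoot: (-18 − T)·6 = -8 − T gives T = -20 dB).
Check: -20 + (-8 − (-20))/6 = -20 + 2 = -18 dB. ✓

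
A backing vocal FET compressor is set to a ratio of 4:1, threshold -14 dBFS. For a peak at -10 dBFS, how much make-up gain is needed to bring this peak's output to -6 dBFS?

7 dB

Overshoot 4 dB → 4/4 = 1 dB after compression, so the compressed level is -14 + 1 = -13 dBFS.
Make-up = target − compressed = -6 − (-13) = 7 dB.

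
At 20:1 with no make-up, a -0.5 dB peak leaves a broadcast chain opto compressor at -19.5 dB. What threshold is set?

Gain reduction = -0.5 − (-19.5) = 19 dB; output overshoot = GR / (R − 1) = 19 / 19 = 1 dB.
Threshold = output − output overshoot = -19.5 − 1 = -20.5 dB.

-20.5 dB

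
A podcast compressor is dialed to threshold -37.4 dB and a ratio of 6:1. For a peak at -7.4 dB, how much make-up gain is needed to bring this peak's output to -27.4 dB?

Without make-up, output = threshold + overshoot/6 = -37.4 + 5 = -32.4 dB.
Gap to target: 5 dB.

5 dB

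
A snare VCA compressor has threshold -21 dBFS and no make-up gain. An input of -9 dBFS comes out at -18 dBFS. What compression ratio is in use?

Input overshoot = -9 − (-21) = 12 dB; output overshoot = -18 − (-21) = 3 dB.
Ratio = 12 / 3 = 4.

4:1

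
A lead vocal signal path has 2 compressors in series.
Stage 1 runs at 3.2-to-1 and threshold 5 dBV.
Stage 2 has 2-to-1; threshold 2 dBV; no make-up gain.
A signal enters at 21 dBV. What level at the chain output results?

Stage 1: 21 dBV is 16 dB over 5 dBV; at 3.2:1 that becomes 5 dB over, giving 10 dBV.
Stage 2: 10 dBV is 8 dB over 2 dBV; at 2:1 that becomes 4 dB over, giving 6 dBV.

6 dBV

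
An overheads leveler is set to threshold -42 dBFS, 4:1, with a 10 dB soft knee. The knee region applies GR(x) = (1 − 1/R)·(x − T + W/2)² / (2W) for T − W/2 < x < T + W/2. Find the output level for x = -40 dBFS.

x − T + W/2 = -40 − (-42) + 5 = 7.
GR = (1 − 1/4) × 7² / 20 = 0.75 × 49 / 20 = 1.8375 dB.
Output = -40 − 1.8375 = -41.8375 dBFS.

-41.8375 dBFS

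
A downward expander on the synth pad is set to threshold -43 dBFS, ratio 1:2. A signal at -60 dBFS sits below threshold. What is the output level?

-77 dBFS

The input is 17 dB below the -43 dBFS threshold.
A 1:2 expander multiplies undershoot by 2: 17 × 2 = 34 dB below threshold.
Output = -43 − 34 = -77 dBFS.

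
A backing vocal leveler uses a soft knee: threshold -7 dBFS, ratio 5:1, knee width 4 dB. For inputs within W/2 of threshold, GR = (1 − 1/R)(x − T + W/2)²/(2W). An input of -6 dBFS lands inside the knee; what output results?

x − T + W/2 = -6 − (-7) + 2 = 3.
GR = (1 − 1/5) × 3² / 8 = 0.8 × 9 / 8 = 0.9 dB.
Output = -6 − 0.9 = -6.9 dBFS.

-6.9 dBFS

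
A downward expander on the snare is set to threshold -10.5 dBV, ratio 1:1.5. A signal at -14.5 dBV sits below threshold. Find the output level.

-16.5 dBV

Undershoot = (-10.5) − (-14.5) = 4 dB.
At 1:1.5, that expands to 6 dB under threshold.
Output = -10.5 − 6 = -16.5 dBV.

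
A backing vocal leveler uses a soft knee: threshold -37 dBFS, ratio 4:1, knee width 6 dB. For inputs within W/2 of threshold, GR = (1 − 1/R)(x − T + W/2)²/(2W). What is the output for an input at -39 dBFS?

-39.0625 dBFS

x − T + W/2 = -39 − (-37) + 3 = 1.
GR = (1 − 1/4) × 1² / 12 = 0.75 × 1 / 12 = 0.0625 dB.
Output = -39 − 0.0625 = -39.0625 dBFS.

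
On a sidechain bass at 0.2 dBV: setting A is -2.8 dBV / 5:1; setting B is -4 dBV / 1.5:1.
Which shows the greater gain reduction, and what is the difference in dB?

A, by 1 dB

A: 3 dB over, compressed to 0.6 dB over, so 2.4 dB of GR.
B: 4.2 dB over, compressed to 2.8 dB over, so 1.4 dB of GR.
A applies 1 dB more gain reduction.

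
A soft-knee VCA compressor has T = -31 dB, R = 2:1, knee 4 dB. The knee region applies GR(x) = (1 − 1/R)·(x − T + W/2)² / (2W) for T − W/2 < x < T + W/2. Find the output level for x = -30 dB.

x − T + W/2 = -30 − (-31) + 2 = 3.
GR = (1 − 1/2) × 3² / 8 = 0.5 × 9 / 8 = 0.5625 dB.
Output = -30 − 0.5625 = -30.5625 dB.

-30.5625 dB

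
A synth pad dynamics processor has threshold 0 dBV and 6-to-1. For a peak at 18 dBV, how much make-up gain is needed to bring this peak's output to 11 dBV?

Overshoot 18 dB → 18/6 = 3 dB after compression, so the compressed level is 0 + 3 = 3 dBV.
Make-up = target − compressed = 11 − 3 = 8 dB.

8 dB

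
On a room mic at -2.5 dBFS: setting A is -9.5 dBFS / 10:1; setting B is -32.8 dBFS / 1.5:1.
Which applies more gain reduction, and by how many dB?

A: overshoot 7 dB → output overshoot 0.7 dB → GR 6.3 dB.
B: overshoot 30.3 dB → output overshoot 20.2 dB → GR 10.1 dB.
Difference: 3.8 dB in favour of B.

B, by 3.8 dB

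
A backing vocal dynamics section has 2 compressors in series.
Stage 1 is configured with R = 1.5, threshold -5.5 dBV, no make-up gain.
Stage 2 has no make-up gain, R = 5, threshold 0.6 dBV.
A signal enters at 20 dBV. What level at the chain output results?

Stage 1: 25.5 dB above -5.5 dBV, reduced 1.5:1 to 17 dB above → 11.5 dBV.
Stage 2: 11.5 dBV is 10.9 dB over 0.6 dBV; at 5:1 that becomes 2.18 dB over, giving 2.78 dBV.

2.78 dBV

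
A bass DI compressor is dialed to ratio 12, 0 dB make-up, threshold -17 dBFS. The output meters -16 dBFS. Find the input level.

-5 dBFS

Post-compression overshoot = -16 − (-17) = 1 dB.
Input overshoot = R × output overshoot = 12 dB → input = -17 + 12 = -5 dBFS.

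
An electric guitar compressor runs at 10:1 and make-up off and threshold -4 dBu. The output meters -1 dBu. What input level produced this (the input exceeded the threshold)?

26 dBu

The compressed level sits -1 − (-4) = 3 dB over threshold.
Input overshoot = R × output overshoot = 30 dB → input = -4 + 30 = 26 dBu.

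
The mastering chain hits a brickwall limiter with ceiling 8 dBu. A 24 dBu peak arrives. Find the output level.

8 dBu

The limiter clamps the peak to its 8 dBu ceiling.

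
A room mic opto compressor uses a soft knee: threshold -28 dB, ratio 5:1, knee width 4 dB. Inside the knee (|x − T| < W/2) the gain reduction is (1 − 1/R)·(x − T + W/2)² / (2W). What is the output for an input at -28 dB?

x − T + W/2 = -28 − (-28) + 2 = 2.
GR = (1 − 1/5) × 2² / 8 = 0.8 × 4 / 8 = 0.4 dB.
Output = -28 − 0.4 = -28.4 dB.

-28.4 dB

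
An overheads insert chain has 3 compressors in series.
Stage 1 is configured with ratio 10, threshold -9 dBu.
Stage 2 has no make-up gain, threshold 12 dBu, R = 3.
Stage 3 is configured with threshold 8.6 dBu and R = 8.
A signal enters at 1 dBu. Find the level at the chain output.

Stage 1: overshoot 10 dB → 10/10 = 1 dB → -8 dBu.
Stage 2: -8 dBu is at or below the 12 dBu threshold — no compression; output -8 dBu.
Stage 3: -8 dBu is at or below the 8.6 dBu threshold — no compression; output -8 dBu.

-8 dBu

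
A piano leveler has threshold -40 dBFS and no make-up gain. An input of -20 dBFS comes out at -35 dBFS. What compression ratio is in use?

Input overshoot = -20 − (-40) = 20 dB; output overshoot = -35 − (-40) = 5 dB.
Ratio = 20 / 5 = 4.

4:1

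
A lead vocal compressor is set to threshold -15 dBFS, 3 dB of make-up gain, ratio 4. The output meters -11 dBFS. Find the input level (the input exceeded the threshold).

-11 dBFS

Remove make-up: -11 − 3 = -14 dBFS.
That's 1 dB above the -15 dBFS threshold.
Before 4:1 compression the overshoot was 1 × 4 = 4 dB, so input = -15 + 4 = -11 dBFS.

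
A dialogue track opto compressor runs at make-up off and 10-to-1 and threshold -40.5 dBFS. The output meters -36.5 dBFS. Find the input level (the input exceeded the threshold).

-0.5 dBFS

The compressed level sits -36.5 − (-40.5) = 4 dB over threshold.
Undo the ratio: input overshoot = 4 × 10 = 40 dB, giving input = -0.5 dBFS.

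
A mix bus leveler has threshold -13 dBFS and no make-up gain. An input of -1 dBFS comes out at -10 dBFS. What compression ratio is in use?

4:1

Input overshoot = -1 − (-13) = 12 dB; output overshoot = -10 − (-13) = 3 dB.
Ratio = 12 / 3 = 4.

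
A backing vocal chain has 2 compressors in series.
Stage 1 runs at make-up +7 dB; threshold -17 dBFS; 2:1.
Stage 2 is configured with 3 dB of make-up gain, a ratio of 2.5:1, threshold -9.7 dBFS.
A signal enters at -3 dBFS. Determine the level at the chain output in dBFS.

-4.02 dBFS

Stage 1: -3 dBFS is 14 dB over -17 dBFS; at 2:1 that becomes 7 dB over, giving -10 dBFS; +7 dB make-up → -3 dBFS.
Stage 2: 6.7 dB above -9.7 dBFS, reduced 2.5:1 to 2.68 dB above → -7.02 dBFS; +3 dB make-up → -4.02 dBFS.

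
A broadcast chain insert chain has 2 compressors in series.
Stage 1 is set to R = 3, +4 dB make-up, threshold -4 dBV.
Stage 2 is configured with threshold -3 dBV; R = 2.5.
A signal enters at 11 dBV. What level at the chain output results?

Stage 1: 11 dBV is 15 dB over -4 dBV; at 3:1 that becomes 5 dB over, giving 1 dBV; +4 dB make-up → 5 dBV.
Stage 2: overshoot 8 dB → 8/2.5 = 3.2 dB → 0.2 dBV.

0.2 dBV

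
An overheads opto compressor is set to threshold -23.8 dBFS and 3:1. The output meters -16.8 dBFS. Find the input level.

Post-compression overshoot = -16.8 − (-23.8) = 7 dB.
Input overshoot = R × output overshoot = 21 dB → input = -23.8 + 21 = -2.8 dBFS.

-2.8 dBFS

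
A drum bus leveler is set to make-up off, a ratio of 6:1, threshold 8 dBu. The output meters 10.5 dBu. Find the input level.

23 dBu

That's 2.5 dB above the 8 dBu threshold.
Before 6:1 compression the overshoot was 2.5 × 6 = 15 dB, so input = 8 + 15 = 23 dBu.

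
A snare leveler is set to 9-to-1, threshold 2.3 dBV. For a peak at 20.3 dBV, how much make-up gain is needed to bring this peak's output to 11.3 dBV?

7 dB

The peak compresses to 2.3 + 18/9 = 4.3 dBV.
To reach 11.3 dBV requires 11.3 − 4.3 = 7 dB of make-up.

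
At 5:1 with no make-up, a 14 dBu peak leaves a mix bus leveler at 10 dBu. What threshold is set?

Gain reduction = 14 − 10 = 4 dB; output overshoot = GR / (R − 1) = 4 / 4 = 1 dB.
Threshold = output − output overshoot = 10 − 1 = 9 dBu.

9 dBu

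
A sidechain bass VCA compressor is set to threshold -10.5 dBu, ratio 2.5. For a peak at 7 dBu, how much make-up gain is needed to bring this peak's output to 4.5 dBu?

8 dB

Without make-up, output = threshold + overshoot/2.5 = -10.5 + 7 = -3.5 dBu.
Gap to target: 8 dB.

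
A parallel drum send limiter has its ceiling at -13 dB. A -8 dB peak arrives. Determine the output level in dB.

At ∞:1, everything above -13 dB is held at the ceiling.

-13 dB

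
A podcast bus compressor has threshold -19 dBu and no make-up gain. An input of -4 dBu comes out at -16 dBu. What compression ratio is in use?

5:1

Input overshoot = -4 − (-19) = 15 dB; output overshoot = -16 − (-19) = 3 dB.
Ratio = 15 / 3 = 5.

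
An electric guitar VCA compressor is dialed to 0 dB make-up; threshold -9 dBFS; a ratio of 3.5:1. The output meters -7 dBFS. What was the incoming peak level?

That's 2 dB above the -9 dBFS threshold.
Before 3.5:1 compression the overshoot was 2 × 3.5 = 7 dB, so input = -9 + 7 = -2 dBFS.

-2 dBFS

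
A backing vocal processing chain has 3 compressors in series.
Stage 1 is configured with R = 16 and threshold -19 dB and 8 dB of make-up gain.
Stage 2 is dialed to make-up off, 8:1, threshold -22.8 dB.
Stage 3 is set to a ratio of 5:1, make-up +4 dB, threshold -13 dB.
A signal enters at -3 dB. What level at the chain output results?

-17.2 dB

Stage 1: 16 dB above -19 dB, reduced 16:1 to 1 dB above → -18 dB; +8 dB make-up → -10 dB.
Stage 2: -10 dB is 12.8 dB over -22.8 dB; at 8:1 that becomes 1.6 dB over, giving -21.2 dB.
Stage 3: below threshold (-21.2 ≤ -13); passes unchanged; make-up brings it to -17.2 dB.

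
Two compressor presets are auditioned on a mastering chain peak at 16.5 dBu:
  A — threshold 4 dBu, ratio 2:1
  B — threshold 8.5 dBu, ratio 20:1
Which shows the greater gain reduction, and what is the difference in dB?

A: overshoot 12.5 dB → output overshoot 6.25 dB → GR 6.25 dB.
B: overshoot 8 dB → output overshoot 0.4 dB → GR 7.6 dB.
B applies 1.35 dB more gain reduction.

B, by 1.35 dB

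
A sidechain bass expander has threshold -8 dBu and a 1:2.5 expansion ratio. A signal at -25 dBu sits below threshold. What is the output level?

-50.5 dBu

Undershoot = (-8) − (-25) = 17 dB.
At 1:2.5, that expands to 42.5 dB under threshold.
Output = -8 − 42.5 = -50.5 dBu.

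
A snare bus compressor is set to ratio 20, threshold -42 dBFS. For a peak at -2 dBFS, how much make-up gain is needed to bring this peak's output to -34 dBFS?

Overshoot 40 dB → 40/20 = 2 dB after compression, so the compressed level is -42 + 2 = -40 dBFS.
Make-up = target − compressed = -34 − (-40) = 6 dB.

6 dB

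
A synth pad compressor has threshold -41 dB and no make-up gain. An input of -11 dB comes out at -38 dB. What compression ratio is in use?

Input overshoot = -11 − (-41) = 30 dB; output overshoot = -38 − (-41) = 3 dB.
Ratio = 30 / 3 = 10.

10:1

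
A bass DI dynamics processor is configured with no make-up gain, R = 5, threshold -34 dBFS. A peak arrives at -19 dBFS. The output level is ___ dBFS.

The input is 15 dB above the -34 dBFS threshold.
5:1 compression reduces that to 15/5 = 3 dB over.
So the level is -34 + 3 = -31 dBFS.

-31 dBFS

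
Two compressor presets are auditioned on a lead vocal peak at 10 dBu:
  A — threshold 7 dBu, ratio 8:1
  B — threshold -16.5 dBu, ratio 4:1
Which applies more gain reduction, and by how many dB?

B, by 17.25 dB

A: overshoot 3 dB → output overshoot 0.375 dB → GR 2.625 dB.
B: overshoot 26.5 dB → output overshoot 6.625 dB → GR 19.875 dB.
Difference: 17.25 dB in favour of B.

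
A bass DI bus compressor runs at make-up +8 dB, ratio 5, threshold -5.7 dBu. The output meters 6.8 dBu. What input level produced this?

16.8 dBu

Stripping the +8 dB make-up gives -1.2 dBu at the gain stage.
That's 4.5 dB above the -5.7 dBu threshold.
Before 5:1 compression the overshoot was 4.5 × 5 = 22.5 dB, so input = -5.7 + 22.5 = 16.8 dBu.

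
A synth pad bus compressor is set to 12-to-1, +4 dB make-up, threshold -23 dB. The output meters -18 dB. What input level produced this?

Stripping the +4 dB make-up gives -22 dB at the gain stage.
The compressed level sits -22 − (-23) = 1 dB over threshold.
Undo the ratio: input overshoot = 1 × 12 = 12 dB, giving input = -11 dB.

-11 dB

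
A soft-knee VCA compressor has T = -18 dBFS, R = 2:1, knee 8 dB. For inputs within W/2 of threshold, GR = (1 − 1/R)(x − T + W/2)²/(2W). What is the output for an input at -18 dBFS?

x − T + W/2 = -18 − (-18) + 4 = 4.
GR = (1 − 1/2) × 4² / 16 = 0.5 × 16 / 16 = 0.5 dB.
Output = -18 − 0.5 = -18.5 dBFS.

-18.5 dBFS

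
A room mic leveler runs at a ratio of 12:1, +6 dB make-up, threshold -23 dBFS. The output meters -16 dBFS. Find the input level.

Before make-up, the level was -16 − 6 = -22 dBFS.
Post-compression overshoot = -22 − (-23) = 1 dB.
Undo the ratio: input overshoot = 1 × 12 = 12 dB, giving input = -11 dBFS.

-11 dBFS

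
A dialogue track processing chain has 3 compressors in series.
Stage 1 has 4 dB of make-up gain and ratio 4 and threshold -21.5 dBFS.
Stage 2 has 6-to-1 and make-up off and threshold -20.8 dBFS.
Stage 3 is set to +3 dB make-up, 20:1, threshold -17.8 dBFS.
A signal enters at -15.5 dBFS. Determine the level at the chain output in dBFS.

-17 dBFS

Stage 1: -15.5 dBFS is 6 dB over -21.5 dBFS; at 4:1 that becomes 1.5 dB over, giving -20 dBFS; +4 dB make-up → -16 dBFS.
Stage 2: 4.8 dB above -20.8 dBFS, reduced 6:1 to 0.8 dB above → -20 dBFS.
Stage 3: -20 dBFS is at or below the -17.8 dBFS threshold — no compression; make-up brings it to -17 dBFS.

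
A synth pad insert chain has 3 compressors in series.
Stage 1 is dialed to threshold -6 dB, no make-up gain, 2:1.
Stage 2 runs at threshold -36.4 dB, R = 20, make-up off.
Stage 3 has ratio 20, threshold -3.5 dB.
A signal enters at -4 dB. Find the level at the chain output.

-34.83 dB

Stage 1: 2 dB above -6 dB, reduced 2:1 to 1 dB above → -5 dB.
Stage 2: -5 dB is 31.4 dB over -36.4 dB; at 20:1 that becomes 1.57 dB over, giving -34.83 dB.
Stage 3: below threshold (-34.83 ≤ -3.5); passes unchanged; output -34.83 dB.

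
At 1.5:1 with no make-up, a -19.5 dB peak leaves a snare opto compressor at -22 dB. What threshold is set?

-27 dB

Input is 7.5 dB above T (since output overshoot × R = input overshoot: (-22 − T)·1.5 = -19.5 − T gives T = -27 dB).
Check: -27 + (-19.5 − (-27))/1.5 = -27 + 5 = -22 dB. ✓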